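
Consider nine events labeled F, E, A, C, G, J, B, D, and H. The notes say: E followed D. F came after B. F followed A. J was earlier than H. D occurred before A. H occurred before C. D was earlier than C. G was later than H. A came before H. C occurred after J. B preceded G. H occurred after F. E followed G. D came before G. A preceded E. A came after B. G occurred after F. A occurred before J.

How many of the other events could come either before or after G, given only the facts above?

Forced before G: A, B, D, F, H, and J; forced after G: E.
That leaves C with no forced order relative to G — 1.

1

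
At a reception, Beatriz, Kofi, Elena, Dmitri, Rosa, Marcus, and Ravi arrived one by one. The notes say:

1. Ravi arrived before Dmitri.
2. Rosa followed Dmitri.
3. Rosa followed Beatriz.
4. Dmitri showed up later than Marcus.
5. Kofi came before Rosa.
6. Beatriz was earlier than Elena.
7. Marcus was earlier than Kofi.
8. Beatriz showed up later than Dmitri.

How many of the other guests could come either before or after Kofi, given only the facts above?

Forced before Kofi: Marcus; forced after Kofi: Rosa.
That leaves Beatriz, Dmitri, Elena, and Ravi with no forced order relative to Kofi — 4.

4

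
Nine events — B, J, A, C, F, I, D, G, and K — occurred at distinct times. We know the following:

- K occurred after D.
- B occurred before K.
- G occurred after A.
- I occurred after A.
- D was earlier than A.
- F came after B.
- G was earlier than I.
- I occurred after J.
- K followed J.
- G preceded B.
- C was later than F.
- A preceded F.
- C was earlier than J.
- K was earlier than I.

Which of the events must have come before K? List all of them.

A, B, C, D, F, G, J

Directly stated before K: B, D, and J.
A reaches K via A → G → B → K.
C reaches K via C → J → K.
F reaches K via F → C → J → K.
Likewise G reaches K by chaining the stated constraints.
No chain forces I ahead of K.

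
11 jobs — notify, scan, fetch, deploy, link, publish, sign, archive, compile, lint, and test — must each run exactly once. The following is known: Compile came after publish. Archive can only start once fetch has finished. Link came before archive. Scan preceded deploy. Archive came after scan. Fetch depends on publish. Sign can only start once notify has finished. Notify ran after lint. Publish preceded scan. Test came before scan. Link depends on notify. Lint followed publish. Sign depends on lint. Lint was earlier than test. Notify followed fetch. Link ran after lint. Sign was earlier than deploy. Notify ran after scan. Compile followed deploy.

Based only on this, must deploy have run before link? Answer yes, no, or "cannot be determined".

No chain of stated constraints runs from deploy to link, and none runs from link to deploy either.
So the relative order of deploy and link is not fixed by the given facts.

cannot be determined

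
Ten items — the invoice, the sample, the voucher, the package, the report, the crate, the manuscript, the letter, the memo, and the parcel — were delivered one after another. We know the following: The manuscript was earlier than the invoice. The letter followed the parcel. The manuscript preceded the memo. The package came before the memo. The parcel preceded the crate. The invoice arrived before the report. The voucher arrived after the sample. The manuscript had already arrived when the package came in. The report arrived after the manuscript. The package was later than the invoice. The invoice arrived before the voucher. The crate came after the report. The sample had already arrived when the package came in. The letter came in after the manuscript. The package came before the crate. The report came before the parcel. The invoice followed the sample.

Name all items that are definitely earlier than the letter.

the invoice, the manuscript, the parcel, the report, the sample

Directly stated before the letter: the manuscript and the parcel.
The invoice reaches the letter via the invoice → the report → the parcel → the letter.
The report reaches the letter via the report → the parcel → the letter.
The sample reaches the letter via the sample → the invoice → the report → the parcel → the letter.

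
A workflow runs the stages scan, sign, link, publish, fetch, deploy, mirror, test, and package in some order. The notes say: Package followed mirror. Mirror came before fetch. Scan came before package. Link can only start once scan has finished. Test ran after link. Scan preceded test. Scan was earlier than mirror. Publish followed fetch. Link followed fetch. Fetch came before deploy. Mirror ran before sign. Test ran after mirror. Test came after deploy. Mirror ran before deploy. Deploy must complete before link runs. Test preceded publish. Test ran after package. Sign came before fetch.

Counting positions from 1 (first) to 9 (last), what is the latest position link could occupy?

7

Link must come before publish and test — 2 stages forced after it.
Everything else can be placed before link in some valid order, so link can sit as late as position 9 − 2 = 7.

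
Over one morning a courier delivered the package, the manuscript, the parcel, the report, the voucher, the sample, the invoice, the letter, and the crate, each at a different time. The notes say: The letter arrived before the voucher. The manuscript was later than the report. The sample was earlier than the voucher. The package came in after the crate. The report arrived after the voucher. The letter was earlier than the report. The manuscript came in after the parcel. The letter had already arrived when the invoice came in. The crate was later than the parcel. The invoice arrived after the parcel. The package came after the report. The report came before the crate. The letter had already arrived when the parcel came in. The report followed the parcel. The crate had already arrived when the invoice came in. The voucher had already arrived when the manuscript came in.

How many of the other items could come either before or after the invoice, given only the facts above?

Forced before the invoice: the crate, the letter, the parcel, the report, the sample, and the voucher.
That leaves the manuscript and the package with no forced order relative to the invoice — 2.

2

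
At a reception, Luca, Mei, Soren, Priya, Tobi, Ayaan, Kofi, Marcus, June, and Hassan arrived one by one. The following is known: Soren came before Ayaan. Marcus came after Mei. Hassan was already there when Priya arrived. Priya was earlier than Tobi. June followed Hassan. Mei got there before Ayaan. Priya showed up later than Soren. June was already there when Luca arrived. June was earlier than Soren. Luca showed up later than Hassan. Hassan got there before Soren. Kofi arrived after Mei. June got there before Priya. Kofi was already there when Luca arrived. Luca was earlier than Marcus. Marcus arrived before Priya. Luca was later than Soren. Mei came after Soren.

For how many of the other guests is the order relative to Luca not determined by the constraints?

Forced before Luca: Hassan, June, Kofi, Mei, and Soren; forced after Luca: Marcus, Priya, and Tobi.
That leaves Ayaan with no forced order relative to Luca — 1.

1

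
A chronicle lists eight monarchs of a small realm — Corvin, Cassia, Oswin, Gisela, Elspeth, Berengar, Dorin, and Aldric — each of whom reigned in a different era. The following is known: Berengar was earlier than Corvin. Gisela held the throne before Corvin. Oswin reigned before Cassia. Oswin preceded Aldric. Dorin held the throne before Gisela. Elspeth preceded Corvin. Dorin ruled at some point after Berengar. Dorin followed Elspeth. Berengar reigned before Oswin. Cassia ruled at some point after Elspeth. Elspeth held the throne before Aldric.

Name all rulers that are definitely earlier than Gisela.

Berengar, Dorin, Elspeth

Directly stated before Gisela: Dorin.
Berengar reaches Gisela via Berengar → Dorin → Gisela.
Elspeth reaches Gisela via Elspeth → Dorin → Gisela.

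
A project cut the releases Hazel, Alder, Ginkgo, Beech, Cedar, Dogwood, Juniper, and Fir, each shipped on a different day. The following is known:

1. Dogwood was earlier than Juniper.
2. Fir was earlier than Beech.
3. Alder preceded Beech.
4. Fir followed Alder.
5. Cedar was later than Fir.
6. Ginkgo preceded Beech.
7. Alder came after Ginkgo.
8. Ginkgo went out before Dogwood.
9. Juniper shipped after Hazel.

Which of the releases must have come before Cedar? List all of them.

Alder, Fir, Ginkgo

Directly stated before Cedar: Fir.
Alder reaches Cedar via Alder → Fir → Cedar.
Ginkgo reaches Cedar via Ginkgo → Alder → Fir → Cedar.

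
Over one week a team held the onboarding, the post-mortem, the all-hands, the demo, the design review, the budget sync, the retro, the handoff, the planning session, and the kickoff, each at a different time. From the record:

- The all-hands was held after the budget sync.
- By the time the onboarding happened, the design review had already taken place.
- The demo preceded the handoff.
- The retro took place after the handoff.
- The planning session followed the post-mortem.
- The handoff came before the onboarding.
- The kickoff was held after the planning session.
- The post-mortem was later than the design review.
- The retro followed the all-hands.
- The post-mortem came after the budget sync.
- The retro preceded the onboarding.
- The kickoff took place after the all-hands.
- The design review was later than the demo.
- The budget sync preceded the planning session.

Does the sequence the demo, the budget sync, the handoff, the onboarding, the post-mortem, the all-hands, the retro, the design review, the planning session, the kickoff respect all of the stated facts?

The constraints require the retro before the onboarding, but in the proposed sequence the onboarding appears ahead of the retro. That one violation is enough.

no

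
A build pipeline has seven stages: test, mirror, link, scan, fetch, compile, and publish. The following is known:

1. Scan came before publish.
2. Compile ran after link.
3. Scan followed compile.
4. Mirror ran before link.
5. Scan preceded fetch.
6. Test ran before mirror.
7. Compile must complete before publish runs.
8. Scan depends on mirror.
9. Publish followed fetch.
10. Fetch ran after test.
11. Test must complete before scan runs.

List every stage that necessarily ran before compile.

Directly stated before compile: link.
Mirror reaches compile via mirror → link → compile.
Test reaches compile via test → mirror → link → compile.

link, mirror, test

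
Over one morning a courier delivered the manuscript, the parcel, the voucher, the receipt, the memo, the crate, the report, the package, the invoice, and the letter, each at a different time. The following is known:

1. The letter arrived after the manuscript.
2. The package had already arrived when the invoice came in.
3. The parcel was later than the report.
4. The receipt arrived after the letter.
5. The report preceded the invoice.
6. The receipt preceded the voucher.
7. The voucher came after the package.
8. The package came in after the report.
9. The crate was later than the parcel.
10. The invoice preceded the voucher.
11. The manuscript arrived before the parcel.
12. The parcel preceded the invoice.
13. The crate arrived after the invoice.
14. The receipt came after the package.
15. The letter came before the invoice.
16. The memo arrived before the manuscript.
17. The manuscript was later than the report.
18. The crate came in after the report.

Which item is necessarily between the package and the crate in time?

Tracing the constraints gives the package → the invoice → the crate, so the invoice sits after the package and before the crate.
No other item is forced both after the package and before the crate.

the invoice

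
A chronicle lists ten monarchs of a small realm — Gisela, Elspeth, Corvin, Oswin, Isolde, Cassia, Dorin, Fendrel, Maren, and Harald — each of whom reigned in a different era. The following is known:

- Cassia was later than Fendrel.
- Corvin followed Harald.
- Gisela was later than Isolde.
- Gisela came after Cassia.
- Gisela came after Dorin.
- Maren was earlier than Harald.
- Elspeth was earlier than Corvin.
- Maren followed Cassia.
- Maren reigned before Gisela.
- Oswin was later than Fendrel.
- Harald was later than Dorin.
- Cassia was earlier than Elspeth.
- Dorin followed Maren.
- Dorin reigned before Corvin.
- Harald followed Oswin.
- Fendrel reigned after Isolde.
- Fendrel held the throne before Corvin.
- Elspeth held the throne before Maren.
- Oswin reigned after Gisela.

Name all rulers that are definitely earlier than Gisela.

Directly stated before Gisela: Cassia, Dorin, Isolde, and Maren.
Elspeth reaches Gisela via Elspeth → Maren → Gisela.
Fendrel reaches Gisela via Fendrel → Cassia → Gisela.

Cassia, Dorin, Elspeth, Fendrel, Isolde, Maren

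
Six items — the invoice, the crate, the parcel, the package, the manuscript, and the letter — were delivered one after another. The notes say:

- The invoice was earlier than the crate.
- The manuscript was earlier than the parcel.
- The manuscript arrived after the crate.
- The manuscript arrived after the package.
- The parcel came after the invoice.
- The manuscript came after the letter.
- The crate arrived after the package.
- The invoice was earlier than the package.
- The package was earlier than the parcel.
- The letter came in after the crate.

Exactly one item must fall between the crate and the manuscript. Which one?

the letter

Tracing the constraints gives the crate → the letter → the manuscript, so the letter sits after the crate and before the manuscript.
No other item is forced both after the crate and before the manuscript.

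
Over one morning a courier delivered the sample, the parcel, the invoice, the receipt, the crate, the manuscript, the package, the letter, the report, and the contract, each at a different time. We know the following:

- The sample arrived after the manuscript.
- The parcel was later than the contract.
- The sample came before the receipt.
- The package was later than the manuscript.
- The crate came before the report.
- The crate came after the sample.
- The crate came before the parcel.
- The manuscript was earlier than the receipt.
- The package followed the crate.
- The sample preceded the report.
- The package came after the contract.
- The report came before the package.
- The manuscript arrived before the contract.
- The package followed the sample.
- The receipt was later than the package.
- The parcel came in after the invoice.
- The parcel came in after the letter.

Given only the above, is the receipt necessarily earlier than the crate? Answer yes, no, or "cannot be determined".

no

Tracing the constraints gives the crate → the package → the receipt, so the crate must come before the receipt.
That means the receipt cannot be before the crate.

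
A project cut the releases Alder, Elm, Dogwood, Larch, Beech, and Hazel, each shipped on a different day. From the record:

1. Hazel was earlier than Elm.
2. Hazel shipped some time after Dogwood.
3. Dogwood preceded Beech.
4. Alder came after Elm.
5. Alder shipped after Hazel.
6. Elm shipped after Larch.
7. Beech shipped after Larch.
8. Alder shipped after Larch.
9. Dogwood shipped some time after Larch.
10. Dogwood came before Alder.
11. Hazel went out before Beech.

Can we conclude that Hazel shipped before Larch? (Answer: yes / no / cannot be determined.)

Tracing the constraints gives Larch → Dogwood → Hazel, so Larch must come before Hazel.
That means Hazel cannot be before Larch.

no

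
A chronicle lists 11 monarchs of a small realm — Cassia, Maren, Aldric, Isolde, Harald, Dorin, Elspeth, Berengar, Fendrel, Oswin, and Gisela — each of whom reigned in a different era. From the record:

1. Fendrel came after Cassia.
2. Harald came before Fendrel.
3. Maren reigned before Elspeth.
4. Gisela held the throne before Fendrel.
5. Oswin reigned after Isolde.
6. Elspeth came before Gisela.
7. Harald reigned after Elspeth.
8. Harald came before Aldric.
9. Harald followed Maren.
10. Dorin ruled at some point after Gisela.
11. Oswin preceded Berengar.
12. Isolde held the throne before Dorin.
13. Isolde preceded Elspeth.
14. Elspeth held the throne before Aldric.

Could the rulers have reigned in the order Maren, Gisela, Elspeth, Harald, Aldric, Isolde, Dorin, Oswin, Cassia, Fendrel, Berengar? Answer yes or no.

The constraints require Elspeth before Gisela, but in the proposed sequence Gisela appears ahead of Elspeth. That one violation is enough.

no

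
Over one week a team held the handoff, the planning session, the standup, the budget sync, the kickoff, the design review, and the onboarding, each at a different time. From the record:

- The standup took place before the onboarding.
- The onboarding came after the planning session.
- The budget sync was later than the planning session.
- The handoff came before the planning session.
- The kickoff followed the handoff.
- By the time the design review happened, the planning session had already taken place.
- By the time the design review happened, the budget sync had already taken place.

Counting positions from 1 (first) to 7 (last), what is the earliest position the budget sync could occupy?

3

The handoff and the planning session must both come before the budget sync — 2 forced predecessors.
Nothing else is forced ahead of the budget sync, so its earliest slot is position 2 + 1 = 3.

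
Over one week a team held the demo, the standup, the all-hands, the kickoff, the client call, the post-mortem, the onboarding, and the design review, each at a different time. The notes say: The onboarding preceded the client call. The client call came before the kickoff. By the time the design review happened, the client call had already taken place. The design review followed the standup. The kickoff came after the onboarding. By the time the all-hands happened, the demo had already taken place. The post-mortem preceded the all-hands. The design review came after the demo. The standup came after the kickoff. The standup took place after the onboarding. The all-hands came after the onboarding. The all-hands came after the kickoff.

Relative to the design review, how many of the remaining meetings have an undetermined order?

2

Forced before the design review: the client call, the demo, the kickoff, the onboarding, and the standup.
That leaves the all-hands and the post-mortem with no forced order relative to the design review — 2.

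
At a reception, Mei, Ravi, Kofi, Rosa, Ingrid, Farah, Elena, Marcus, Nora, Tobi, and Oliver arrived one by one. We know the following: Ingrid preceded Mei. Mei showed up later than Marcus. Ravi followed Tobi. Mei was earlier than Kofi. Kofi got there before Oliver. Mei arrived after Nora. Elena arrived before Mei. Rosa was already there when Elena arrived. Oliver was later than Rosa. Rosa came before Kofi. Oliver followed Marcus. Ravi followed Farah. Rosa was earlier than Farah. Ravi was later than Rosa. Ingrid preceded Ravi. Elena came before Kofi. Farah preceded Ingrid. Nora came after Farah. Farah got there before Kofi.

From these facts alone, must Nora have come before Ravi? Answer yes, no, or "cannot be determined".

No chain of stated constraints runs from Nora to Ravi, and none runs from Ravi to Nora either.
So the relative order of Nora and Ravi is not fixed by the given facts.

cannot be determined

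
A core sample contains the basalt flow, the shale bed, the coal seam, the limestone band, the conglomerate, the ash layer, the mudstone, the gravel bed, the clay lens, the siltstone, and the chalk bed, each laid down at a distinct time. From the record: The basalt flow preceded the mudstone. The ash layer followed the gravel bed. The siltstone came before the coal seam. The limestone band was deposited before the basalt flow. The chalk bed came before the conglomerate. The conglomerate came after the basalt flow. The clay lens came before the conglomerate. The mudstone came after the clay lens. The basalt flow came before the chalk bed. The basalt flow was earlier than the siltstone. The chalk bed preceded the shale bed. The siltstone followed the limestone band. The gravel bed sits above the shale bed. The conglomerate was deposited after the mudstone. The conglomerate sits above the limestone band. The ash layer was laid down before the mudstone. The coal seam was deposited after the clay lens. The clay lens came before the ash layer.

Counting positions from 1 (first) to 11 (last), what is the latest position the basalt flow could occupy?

3

The basalt flow must come before the ash layer, the chalk bed, the coal seam, the conglomerate, the gravel bed, the mudstone, the shale bed, and the siltstone — 8 layers forced after it.
Everything else can be placed before the basalt flow in some valid order, so the basalt flow can sit as late as position 11 − 8 = 3.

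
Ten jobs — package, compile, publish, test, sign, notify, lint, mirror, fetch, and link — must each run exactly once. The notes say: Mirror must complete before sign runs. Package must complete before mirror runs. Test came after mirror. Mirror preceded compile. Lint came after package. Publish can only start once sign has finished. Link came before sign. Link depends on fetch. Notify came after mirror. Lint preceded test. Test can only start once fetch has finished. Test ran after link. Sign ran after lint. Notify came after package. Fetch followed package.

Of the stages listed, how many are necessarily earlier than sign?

5

Directly stated before sign: link, lint, and mirror.
Fetch reaches sign via fetch → link → sign.
Package reaches sign via package → mirror → sign.
No chain forces compile (or any of the others) ahead of sign.
That's fetch, link, lint, mirror, and package — 5 in all.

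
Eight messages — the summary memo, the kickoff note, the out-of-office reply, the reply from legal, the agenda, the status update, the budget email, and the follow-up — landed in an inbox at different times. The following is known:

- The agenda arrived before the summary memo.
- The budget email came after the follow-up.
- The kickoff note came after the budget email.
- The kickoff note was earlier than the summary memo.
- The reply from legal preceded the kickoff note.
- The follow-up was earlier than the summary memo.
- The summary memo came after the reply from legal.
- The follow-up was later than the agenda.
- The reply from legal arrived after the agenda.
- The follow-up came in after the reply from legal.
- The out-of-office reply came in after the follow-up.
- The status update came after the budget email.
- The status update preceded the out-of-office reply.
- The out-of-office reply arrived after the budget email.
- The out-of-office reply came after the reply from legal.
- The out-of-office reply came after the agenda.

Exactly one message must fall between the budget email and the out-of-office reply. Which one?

Tracing the constraints gives the budget email → the status update → the out-of-office reply, so the status update sits after the budget email and before the out-of-office reply.
No other message is forced both after the budget email and before the out-of-office reply.

the status update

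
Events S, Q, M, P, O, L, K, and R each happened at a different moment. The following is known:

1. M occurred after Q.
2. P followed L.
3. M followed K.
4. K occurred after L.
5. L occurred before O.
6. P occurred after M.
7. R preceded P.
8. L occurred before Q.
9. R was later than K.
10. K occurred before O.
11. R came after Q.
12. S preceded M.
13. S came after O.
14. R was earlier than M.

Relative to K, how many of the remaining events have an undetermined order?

Forced before K: L; forced after K: M, O, P, R, and S.
That leaves Q with no forced order relative to K — 1.

1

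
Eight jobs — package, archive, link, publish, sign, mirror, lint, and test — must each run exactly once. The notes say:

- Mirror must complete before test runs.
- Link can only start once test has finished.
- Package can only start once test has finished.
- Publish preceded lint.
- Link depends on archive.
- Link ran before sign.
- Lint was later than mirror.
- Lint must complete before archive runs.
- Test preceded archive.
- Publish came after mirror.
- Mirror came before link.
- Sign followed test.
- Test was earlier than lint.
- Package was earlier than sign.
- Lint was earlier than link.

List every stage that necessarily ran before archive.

Directly stated before archive: lint and test.
Mirror reaches archive via mirror → lint → archive.
Publish reaches archive via publish → lint → archive.

lint, mirror, publish, test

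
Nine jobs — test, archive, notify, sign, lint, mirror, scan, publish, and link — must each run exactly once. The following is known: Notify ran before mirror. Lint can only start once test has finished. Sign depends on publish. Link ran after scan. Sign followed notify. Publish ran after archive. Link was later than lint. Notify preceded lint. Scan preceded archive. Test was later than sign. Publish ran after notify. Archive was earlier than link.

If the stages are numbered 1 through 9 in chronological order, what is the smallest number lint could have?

Archive, notify, publish, scan, sign, and test must all come before lint — 6 forced predecessors.
Nothing else is forced ahead of lint, so its earliest slot is position 6 + 1 = 7.

7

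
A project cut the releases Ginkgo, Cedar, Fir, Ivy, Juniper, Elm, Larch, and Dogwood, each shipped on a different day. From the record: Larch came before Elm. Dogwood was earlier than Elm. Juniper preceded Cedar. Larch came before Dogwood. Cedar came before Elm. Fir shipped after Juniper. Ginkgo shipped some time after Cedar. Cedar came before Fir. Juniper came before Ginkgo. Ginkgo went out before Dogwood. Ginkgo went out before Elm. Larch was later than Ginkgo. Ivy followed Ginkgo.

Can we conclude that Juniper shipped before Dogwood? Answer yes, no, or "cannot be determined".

yes

Chain the constraints: Juniper → Ginkgo → Dogwood. Each link is directly stated, so Juniper comes before Dogwood.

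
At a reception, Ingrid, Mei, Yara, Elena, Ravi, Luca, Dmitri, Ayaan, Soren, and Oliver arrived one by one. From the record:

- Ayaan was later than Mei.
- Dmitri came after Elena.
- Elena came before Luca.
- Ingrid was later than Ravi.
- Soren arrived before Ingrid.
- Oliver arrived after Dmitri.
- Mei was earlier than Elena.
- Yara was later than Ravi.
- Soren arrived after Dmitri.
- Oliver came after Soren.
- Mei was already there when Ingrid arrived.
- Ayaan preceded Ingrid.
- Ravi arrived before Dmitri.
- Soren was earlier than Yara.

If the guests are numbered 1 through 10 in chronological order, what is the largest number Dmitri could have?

6

Dmitri must come before Ingrid, Oliver, Soren, and Yara — 4 guests forced after them.
Everything else can be placed before Dmitri in some valid order, so Dmitri can sit as late as position 10 − 4 = 6.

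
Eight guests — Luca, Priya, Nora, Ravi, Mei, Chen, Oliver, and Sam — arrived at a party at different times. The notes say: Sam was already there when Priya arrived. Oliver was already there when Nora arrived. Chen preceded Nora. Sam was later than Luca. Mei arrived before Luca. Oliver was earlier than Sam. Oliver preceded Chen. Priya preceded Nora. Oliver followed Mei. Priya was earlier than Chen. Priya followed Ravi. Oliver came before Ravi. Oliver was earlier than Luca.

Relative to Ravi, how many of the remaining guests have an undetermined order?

Forced before Ravi: Mei and Oliver; forced after Ravi: Chen, Nora, and Priya.
That leaves Luca and Sam with no forced order relative to Ravi — 2.

2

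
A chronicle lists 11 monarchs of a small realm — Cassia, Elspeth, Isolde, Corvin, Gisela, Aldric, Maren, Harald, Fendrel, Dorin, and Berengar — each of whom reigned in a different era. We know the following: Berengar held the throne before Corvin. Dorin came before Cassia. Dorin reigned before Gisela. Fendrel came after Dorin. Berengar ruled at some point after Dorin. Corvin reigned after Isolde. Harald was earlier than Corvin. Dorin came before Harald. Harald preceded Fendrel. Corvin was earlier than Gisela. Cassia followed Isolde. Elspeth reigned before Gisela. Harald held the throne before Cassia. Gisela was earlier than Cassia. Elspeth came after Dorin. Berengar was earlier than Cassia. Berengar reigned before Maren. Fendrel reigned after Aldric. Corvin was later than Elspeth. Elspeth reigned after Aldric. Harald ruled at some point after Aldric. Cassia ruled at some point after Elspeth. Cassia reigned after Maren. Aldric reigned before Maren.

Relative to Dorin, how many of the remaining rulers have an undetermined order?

2

Forced after Dorin: Berengar, Cassia, Corvin, Elspeth, Fendrel, Gisela, Harald, and Maren.
That leaves Aldric and Isolde with no forced order relative to Dorin — 2.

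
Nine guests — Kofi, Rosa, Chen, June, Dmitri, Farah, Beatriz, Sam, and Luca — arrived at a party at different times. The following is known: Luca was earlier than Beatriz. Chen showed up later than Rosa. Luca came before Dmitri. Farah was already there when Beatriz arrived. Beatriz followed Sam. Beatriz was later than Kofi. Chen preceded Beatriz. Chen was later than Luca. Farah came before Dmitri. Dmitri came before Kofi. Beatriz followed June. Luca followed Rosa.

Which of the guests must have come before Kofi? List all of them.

Dmitri, Farah, Luca, Rosa

Directly stated before Kofi: Dmitri.
Farah reaches Kofi via Farah → Dmitri → Kofi.
Luca reaches Kofi via Luca → Dmitri → Kofi.
Rosa reaches Kofi via Rosa → Luca → Dmitri → Kofi.
No chain forces June (or any of the others) ahead of Kofi.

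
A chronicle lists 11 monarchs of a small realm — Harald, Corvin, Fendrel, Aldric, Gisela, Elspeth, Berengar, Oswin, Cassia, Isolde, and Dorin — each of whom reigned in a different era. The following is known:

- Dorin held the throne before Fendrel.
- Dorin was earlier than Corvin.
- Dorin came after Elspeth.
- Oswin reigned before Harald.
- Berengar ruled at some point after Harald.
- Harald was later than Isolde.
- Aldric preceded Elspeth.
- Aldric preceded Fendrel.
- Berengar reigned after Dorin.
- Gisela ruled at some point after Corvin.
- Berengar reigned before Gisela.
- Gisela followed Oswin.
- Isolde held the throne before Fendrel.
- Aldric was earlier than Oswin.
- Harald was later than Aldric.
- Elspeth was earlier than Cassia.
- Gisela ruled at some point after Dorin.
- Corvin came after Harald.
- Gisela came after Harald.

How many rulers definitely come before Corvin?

6

Directly stated before Corvin: Dorin and Harald.
Aldric reaches Corvin via Aldric → Harald → Corvin.
Elspeth reaches Corvin via Elspeth → Dorin → Corvin.
Isolde reaches Corvin via Isolde → Harald → Corvin.
Likewise Oswin reaches Corvin by chaining the stated constraints.
No chain forces Cassia (or any of the others) ahead of Corvin.
That's Aldric, Dorin, Elspeth, Harald, Isolde, and Oswin — 6 in all.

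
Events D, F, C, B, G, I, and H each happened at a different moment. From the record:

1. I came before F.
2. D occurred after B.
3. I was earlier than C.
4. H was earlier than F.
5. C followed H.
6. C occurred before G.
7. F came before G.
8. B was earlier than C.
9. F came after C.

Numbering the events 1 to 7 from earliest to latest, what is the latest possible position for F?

F must come before G — 1 event forced after it.
Everything else can be placed before F in some valid order, so F can sit as late as position 7 − 1 = 6.

6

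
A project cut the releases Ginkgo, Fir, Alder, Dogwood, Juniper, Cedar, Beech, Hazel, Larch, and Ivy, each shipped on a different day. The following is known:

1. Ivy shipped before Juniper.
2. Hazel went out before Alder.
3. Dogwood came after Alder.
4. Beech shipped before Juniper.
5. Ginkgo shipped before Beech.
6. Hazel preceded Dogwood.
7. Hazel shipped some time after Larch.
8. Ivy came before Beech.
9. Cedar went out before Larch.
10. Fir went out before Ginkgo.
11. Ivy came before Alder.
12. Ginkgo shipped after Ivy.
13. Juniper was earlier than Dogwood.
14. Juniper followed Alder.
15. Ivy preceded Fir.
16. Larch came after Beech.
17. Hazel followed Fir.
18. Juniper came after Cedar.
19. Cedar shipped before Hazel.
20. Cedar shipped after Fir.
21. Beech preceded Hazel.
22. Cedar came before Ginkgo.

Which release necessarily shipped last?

Dogwood

Every other release has a chain of constraints placing it before Dogwood, so Dogwood is last.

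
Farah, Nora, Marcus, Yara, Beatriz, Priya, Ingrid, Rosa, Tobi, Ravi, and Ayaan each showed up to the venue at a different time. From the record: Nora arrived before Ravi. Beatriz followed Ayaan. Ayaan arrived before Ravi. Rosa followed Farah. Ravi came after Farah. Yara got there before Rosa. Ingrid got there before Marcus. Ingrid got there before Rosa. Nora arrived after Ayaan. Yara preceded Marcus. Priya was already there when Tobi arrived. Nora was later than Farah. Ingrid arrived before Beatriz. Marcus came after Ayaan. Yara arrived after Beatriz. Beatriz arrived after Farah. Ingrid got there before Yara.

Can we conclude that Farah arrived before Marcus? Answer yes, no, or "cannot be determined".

yes

Chain the constraints: Farah → Beatriz → Yara → Marcus. Each link is directly stated, so Farah comes before Marcus.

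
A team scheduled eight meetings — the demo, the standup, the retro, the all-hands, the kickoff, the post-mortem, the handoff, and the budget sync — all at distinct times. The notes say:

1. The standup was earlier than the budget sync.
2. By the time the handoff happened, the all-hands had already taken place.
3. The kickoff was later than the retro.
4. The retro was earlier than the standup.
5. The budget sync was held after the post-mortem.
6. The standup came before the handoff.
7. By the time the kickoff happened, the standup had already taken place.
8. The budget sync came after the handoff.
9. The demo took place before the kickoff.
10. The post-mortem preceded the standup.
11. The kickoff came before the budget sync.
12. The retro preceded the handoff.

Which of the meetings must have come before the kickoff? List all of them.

the demo, the post-mortem, the retro, the standup

Directly stated before the kickoff: the demo, the retro, and the standup.
The post-mortem reaches the kickoff via the post-mortem → the standup → the kickoff.
No chain forces the all-hands (or any of the others) ahead of the kickoff.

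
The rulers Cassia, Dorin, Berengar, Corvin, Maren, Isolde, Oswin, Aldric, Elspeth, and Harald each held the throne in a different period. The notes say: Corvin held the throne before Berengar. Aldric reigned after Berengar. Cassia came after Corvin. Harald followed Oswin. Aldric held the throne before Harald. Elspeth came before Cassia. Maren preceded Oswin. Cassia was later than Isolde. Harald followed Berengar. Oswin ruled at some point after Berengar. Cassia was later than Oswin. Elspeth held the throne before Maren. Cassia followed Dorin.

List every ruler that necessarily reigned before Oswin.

Berengar, Corvin, Elspeth, Maren

Directly stated before Oswin: Berengar and Maren.
Corvin reaches Oswin via Corvin → Berengar → Oswin.
Elspeth reaches Oswin via Elspeth → Maren → Oswin.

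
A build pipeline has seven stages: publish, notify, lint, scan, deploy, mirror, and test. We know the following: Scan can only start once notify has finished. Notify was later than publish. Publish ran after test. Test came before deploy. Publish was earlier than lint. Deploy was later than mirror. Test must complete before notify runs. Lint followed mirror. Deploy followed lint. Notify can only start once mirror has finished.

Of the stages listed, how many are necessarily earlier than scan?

Directly stated before scan: notify.
Mirror reaches scan via mirror → notify → scan.
Publish reaches scan via publish → notify → scan.
Test reaches scan via test → notify → scan.
No chain forces lint (or any of the others) ahead of scan.
That's mirror, notify, publish, and test — 4 in all.

4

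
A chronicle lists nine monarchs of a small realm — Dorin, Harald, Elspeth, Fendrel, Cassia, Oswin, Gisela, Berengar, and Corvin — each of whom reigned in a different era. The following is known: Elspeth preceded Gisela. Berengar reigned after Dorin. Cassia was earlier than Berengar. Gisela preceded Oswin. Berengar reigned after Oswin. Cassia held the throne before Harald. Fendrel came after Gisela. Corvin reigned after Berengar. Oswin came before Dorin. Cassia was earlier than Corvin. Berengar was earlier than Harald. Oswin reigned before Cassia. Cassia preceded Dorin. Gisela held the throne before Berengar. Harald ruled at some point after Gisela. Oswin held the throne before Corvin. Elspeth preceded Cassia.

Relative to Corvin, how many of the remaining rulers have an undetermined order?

Forced before Corvin: Berengar, Cassia, Dorin, Elspeth, Gisela, and Oswin.
That leaves Fendrel and Harald with no forced order relative to Corvin — 2.

2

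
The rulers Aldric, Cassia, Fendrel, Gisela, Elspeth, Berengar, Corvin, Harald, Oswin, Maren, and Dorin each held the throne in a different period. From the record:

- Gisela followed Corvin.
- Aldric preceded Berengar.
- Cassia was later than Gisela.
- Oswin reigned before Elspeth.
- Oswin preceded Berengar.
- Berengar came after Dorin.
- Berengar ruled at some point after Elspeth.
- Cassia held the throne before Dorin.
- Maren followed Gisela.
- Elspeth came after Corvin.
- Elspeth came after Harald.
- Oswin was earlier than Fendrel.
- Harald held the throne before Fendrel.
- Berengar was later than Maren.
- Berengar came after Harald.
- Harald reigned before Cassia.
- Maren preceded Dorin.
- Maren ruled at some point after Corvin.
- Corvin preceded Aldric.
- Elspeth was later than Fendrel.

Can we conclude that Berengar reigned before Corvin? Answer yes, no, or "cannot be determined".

Tracing the constraints gives Corvin → Maren → Berengar, so Corvin must come before Berengar.
That means Berengar cannot be before Corvin.

no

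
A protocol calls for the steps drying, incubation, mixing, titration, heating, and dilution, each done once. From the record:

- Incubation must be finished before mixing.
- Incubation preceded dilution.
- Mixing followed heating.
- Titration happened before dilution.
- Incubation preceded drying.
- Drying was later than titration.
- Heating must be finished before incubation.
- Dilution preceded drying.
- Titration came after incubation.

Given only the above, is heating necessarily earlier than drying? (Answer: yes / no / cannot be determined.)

yes

Chain the constraints: heating → incubation → drying. Each link is directly stated, so heating comes before drying.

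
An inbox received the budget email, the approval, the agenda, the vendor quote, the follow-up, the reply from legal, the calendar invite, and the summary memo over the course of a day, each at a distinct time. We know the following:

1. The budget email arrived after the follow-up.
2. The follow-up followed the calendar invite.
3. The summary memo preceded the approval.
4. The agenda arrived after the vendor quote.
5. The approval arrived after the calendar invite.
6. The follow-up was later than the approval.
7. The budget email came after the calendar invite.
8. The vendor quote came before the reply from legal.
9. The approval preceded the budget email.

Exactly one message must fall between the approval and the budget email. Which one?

the follow-up

Tracing the constraints gives the approval → the follow-up → the budget email, so the follow-up sits after the approval and before the budget email.
No other message is forced both after the approval and before the budget email.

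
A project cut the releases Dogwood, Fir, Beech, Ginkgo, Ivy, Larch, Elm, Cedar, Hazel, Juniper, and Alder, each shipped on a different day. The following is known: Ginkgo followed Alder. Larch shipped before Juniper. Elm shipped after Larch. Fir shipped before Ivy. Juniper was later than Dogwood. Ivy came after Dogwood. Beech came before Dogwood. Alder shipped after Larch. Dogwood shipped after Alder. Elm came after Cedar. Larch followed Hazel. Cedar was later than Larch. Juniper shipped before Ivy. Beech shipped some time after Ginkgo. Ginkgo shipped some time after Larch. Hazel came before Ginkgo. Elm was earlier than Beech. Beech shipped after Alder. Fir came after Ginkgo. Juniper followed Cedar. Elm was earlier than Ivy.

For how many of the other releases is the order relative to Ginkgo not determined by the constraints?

Forced before Ginkgo: Alder, Hazel, and Larch; forced after Ginkgo: Beech, Dogwood, Fir, Ivy, and Juniper.
That leaves Cedar and Elm with no forced order relative to Ginkgo — 2.

2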